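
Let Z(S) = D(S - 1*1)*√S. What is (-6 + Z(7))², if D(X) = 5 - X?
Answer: (6 + √7)² ≈ 74.749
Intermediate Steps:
Z(S) = √S*(6 - S) (Z(S) = (5 - (S - 1*1))*√S = (5 - (S - 1))*√S = (5 - (-1 + S))*√S = (5 + (1 - S))*√S = (6 - S)*√S = √S*(6 - S))
(-6 + Z(7))² = (-6 + √7*(6 - 1*7))² = (-6 + √7*(6 - 7))² = (-6 + √7*(-1))² = (-6 - √7)²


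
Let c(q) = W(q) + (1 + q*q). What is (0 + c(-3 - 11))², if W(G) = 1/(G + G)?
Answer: 30415225/784 ≈ 38795.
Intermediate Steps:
W(G) = 1/(2*G)
c(q) = 1 + q² + 1/(2*q) (c(q) = 1/(2*q) + (1 + q*q) = 1/(2*q) + (1 + q²) = 1 + q² + 1/(2*q))
(0 + c(-3 - 11))² = (0 + (1 + (-3 - 11)² + 1/(2*(-3 - 11))))² = (0 + (1 + (-14)² + (½)/(-14)))² = (0 + (1 + 196 + (½)*(-1/14)))² = (0 + (1 + 196 - 1/28))² = (0 + 5515/28)² = (5515/28)² = 30415225/784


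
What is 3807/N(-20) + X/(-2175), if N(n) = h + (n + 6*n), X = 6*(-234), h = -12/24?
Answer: -5388642/203725 ≈ -26.451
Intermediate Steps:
h = -½ (h = -12*1/24 = -½ ≈ -0.50000)
X = -1404
N(n) = -½ + 7*n (N(n) = -½ + (n + 6*n) = -½ + 7*n)
3807/N(-20) + X/(-2175) = 3807/(-½ + 7*(-20)) - 1404/(-2175) = 3807/(-½ - 140) - 1404*(-1/2175) = 3807/(-281/2) + 468/725 = 3807*(-2/281) + 468/725 = -7614/281 + 468/725 = -5388642/203725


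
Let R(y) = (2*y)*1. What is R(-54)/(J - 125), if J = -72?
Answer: 108/197 ≈ 0.54822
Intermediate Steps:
R(y) = 2*y
R(-54)/(J - 125) = (2*(-54))/(-72 - 125) = -108/(-197) = -1/197*(-108) = 108/197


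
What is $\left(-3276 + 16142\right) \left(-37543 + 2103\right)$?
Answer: $-455971040$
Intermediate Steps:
$\left(-3276 + 16142\right) \left(-37543 + 2103\right) = 12866 \left(-35440\right) = -455971040$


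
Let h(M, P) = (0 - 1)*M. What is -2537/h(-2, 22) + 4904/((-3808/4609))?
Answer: -3429123/476 ≈ -7204.0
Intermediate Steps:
h(M, P) = -M
-2537/h(-2, 22) + 4904/((-3808/4609)) = -2537/((-1*(-2))) + 4904/((-3808/4609)) = -2537/2 + 4904/((-3808*1/4609)) = -2537*½ + 4904/(-3808/4609) = -2537/2 + 4904*(-4609/3808) = -2537/2 - 2825317/476 = -3429123/476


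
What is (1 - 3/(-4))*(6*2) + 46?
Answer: 67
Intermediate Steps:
(1 - 3/(-4))*(6*2) + 46 = (1 - 3*(-¼))*12 + 46 = (1 + ¾)*12 + 46 = (7/4)*12 + 46 = 21 + 46 = 67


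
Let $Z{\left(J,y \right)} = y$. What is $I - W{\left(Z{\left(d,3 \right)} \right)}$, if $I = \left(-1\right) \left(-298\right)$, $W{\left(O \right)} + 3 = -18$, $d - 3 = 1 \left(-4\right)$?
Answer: $319$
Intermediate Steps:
$d = -1$ ($d = 3 + 1 \left(-4\right) = 3 - 4 = -1$)
$W{\left(O \right)} = -21$ ($W{\left(O \right)} = -3 - 18 = -21$)
$I = 298$
$I - W{\left(Z{\left(d,3 \right)} \right)} = 298 - -21 = 298 + 21 = 319$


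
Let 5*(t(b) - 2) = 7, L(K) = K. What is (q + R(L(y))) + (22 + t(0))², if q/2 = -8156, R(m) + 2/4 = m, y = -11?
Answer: -783917/50 ≈ -15678.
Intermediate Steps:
t(b) = 17/5 (t(b) = 2 + (⅕)*7 = 2 + 7/5 = 17/5)
R(m) = -½ + m
q = -16312 (q = 2*(-8156) = -16312)
(q + R(L(y))) + (22 + t(0))² = (-16312 + (-½ - 11)) + (22 + 17/5)² = (-16312 - 23/2) + (127/5)² = -32647/2 + 16129/25 = -783917/50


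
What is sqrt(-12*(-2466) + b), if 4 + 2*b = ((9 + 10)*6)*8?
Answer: sqrt(30046) ≈ 173.34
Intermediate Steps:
b = 454 (b = -2 + (((9 + 10)*6)*8)/2 = -2 + ((19*6)*8)/2 = -2 + (114*8)/2 = -2 + (1/2)*912 = -2 + 456 = 454)
sqrt(-12*(-2466) + b) = sqrt(-12*(-2466) + 454) = sqrt(29592 + 454) = sqrt(30046)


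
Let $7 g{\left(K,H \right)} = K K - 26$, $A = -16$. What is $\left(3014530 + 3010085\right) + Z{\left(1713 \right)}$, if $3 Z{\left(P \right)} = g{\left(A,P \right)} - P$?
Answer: $\frac{126505154}{21} \approx 6.0241 \cdot 10^{6}$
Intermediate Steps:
$g{\left(K,H \right)} = - \frac{26}{7} + \frac{K^{2}}{7}$ ($g{\left(K,H \right)} = \frac{K K - 26}{7} = \frac{K^{2} - 26}{7} = \frac{-26 + K^{2}}{7} = - \frac{26}{7} + \frac{K^{2}}{7}$)
$Z{\left(P \right)} = \frac{230}{21} - \frac{P}{3}$ ($Z{\left(P \right)} = \frac{\left(- \frac{26}{7} + \frac{\left(-16\right)^{2}}{7}\right) - P}{3} = \frac{\left(- \frac{26}{7} + \frac{1}{7} \cdot 256\right) - P}{3} = \frac{\left(- \frac{26}{7} + \frac{256}{7}\right) - P}{3} = \frac{\frac{230}{7} - P}{3} = \frac{230}{21} - \frac{P}{3}$)
$\left(3014530 + 3010085\right) + Z{\left(1713 \right)} = \left(3014530 + 3010085\right) + \left(\frac{230}{21} - 571\right) = 6024615 + \left(\frac{230}{21} - 571\right) = 6024615 - \frac{11761}{21} = \frac{126505154}{21}$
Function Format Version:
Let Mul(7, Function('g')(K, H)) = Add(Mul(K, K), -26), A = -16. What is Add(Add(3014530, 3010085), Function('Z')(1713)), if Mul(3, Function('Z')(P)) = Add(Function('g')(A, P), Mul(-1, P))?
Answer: Rational(126505154, 21) ≈ 6.0241e+6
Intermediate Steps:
Function('g')(K, H) = Add(Rational(-26, 7), Mul(Rational(1, 7), Pow(K, 2))) (Function('g')(K, H) = Mul(Rational(1, 7), Add(Mul(K, K), -26)) = Mul(Rational(1, 7), Add(Pow(K, 2), -26)) = Mul(Rational(1, 7), Add(-26, Pow(K, 2))) = Add(Rational(-26, 7), Mul(Rational(1, 7), Pow(K, 2))))
Function('Z')(P) = Add(Rational(230, 21), Mul(Rational(-1, 3), P)) (Function('Z')(P) = Mul(Rational(1, 3), Add(Add(Rational(-26, 7), Mul(Rational(1, 7), Pow(-16, 2))), Mul(-1, P))) = Mul(Rational(1, 3), Add(Add(Rational(-26, 7), Mul(Rational(1, 7), 256)), Mul(-1, P))) = Mul(Rational(1, 3), Add(Add(Rational(-26, 7), Rational(256, 7)), Mul(-1, P))) = Mul(Rational(1, 3), Add(Rational(230, 7), Mul(-1, P))) = Add(Rational(230, 21), Mul(Rational(-1, 3), P)))
Add(Add(3014530, 3010085), Function('Z')(1713)) = Add(Add(3014530, 3010085), Add(Rational(230, 21), Mul(Rational(-1, 3), 1713))) = Add(6024615, Add(Rational(230, 21), -571)) = Add(6024615, Rational(-11761, 21)) = Rational(126505154, 21)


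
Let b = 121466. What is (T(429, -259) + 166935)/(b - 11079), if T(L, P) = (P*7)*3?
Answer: 161496/110387 ≈ 1.4630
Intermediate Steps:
T(L, P) = 21*P (T(L, P) = (7*P)*3 = 21*P)
(T(429, -259) + 166935)/(b - 11079) = (21*(-259) + 166935)/(121466 - 11079) = (-5439 + 166935)/110387 = 161496*(1/110387) = 161496/110387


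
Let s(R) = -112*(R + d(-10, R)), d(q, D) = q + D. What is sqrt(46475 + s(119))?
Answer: sqrt(20939) ≈ 144.70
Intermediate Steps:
d(q, D) = D + q
s(R) = 1120 - 224*R (s(R) = -112*(R + (R - 10)) = -112*(R + (-10 + R)) = -112*(-10 + 2*R) = 1120 - 224*R)
sqrt(46475 + s(119)) = sqrt(46475 + (1120 - 224*119)) = sqrt(46475 + (1120 - 26656)) = sqrt(46475 - 25536) = sqrt(20939)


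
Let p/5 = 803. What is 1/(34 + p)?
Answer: 1/4049 ≈ 0.00024697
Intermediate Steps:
p = 4015 (p = 5*803 = 4015)
1/(34 + p) = 1/(34 + 4015) = 1/4049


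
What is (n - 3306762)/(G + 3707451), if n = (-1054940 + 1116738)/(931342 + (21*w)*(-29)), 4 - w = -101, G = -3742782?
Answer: 2868275376716/30646003407 ≈ 93.594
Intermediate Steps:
w = 105 (w = 4 - 1*(-101) = 4 + 101 = 105)
n = 61798/867397 (n = (-1054940 + 1116738)/(931342 + (21*105)*(-29)) = 61798/(931342 + 2205*(-29)) = 61798/(931342 - 63945) = 61798/867397 ≈ 0.071245)
(n - 3306762)/(G + 3707451) = (61798/867397 - 3306762)/(-3742782 + 3707451) = -2868275376716/867397/(-35331) = -2868275376716/867397*(-1/35331) = 2868275376716/30646003407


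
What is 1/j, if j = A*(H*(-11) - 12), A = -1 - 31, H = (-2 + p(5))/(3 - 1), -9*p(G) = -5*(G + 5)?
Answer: 9/9088 ≈ 0.00099032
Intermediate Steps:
p(G) = 25/9 + 5*G/9 (p(G) = -(-5)*(G + 5)/9 = -(-5)*(5 + G)/9 = -(-25 - 5*G)/9 = 25/9 + 5*G/9)
H = 16/9 (H = (-2 + (25/9 + (5/9)*5))/(3 - 1) = (-2 + (25/9 + 25/9))/2 = (-2 + 50/9)*(½) = (32/9)*(½) = 16/9 ≈ 1.7778)
A = -32
j = 9088/9 (j = -32*((16/9)*(-11) - 12) = -32*(-176/9 - 12) = -32*(-284/9) = 9088/9 ≈ 1009.8)
1/j = 1/(9088/9) = 9/9088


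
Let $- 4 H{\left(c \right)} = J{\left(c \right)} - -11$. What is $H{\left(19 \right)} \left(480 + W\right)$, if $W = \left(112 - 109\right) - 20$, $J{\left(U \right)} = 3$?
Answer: $- \frac{3241}{2} \approx -1620.5$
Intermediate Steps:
$H{\left(c \right)} = - \frac{7}{2}$ ($H{\left(c \right)} = - \frac{3 - -11}{4} = - \frac{3 + 11}{4} = \left(- \frac{1}{4}\right) 14 = - \frac{7}{2}$)
$W = -17$ ($W = 3 - 20 = -17$)
$H{\left(19 \right)} \left(480 + W\right) = - \frac{7 \left(480 - 17\right)}{2} = \left(- \frac{7}{2}\right) 463 = - \frac{3241}{2}$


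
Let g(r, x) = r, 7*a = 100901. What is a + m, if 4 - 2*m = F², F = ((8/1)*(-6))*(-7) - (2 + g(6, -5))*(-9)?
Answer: -481709/7 ≈ -68816.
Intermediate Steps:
a = 100901/7 (a = (⅐)*100901 = 100901/7 ≈ 14414.)
F = 408 (F = ((8/1)*(-6))*(-7) - (2 + 6)*(-9) = ((8*1)*(-6))*(-7) - 8*(-9) = (8*(-6))*(-7) - 1*(-72) = -48*(-7) + 72 = 336 + 72 = 408)
m = -83230 (m = 2 - ½*408² = 2 - ½*166464 = 2 - 83232 = -83230)
a + m = 100901/7 - 83230 = -481709/7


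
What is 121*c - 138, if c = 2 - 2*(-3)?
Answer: 830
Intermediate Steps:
c = 8 (c = 2 + 6 = 8)
121*c - 138 = 121*8 - 138 = 968 - 138 = 830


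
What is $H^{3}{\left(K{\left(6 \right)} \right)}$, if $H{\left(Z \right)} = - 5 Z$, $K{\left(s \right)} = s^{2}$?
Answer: $-5832000$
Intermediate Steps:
$H^{3}{\left(K{\left(6 \right)} \right)} = \left(- 5 \cdot 6^{2}\right)^{3} = \left(\left(-5\right) 36\right)^{3} = \left(-180\right)^{3} = -5832000$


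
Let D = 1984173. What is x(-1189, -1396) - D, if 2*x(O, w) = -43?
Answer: -3968389/2 ≈ -1.9842e+6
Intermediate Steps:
x(O, w) = -43/2 (x(O, w) = (1/2)*(-43) = -43/2)
x(-1189, -1396) - D = -43/2 - 1*1984173 = -43/2 - 1984173 = -3968389/2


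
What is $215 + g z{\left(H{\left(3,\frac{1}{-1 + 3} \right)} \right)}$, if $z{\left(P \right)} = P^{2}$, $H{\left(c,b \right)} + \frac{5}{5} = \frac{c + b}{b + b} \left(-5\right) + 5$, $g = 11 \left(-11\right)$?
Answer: $- \frac{87349}{4} \approx -21837.0$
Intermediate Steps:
$g = -121$
$H{\left(c,b \right)} = 4 - \frac{5 \left(b + c\right)}{2 b}$ ($H{\left(c,b \right)} = -1 + \left(\frac{c + b}{b + b} \left(-5\right) + 5\right) = -1 + \left(\frac{b + c}{2 b} \left(-5\right) + 5\right) = -1 + \left(- \frac{5 \left(b + c\right)}{2 b} + 5\right) = -1 + \left(5 - \frac{5 \left(b + c\right)}{2 b}\right) = 4 - \frac{5 \left(b + c\right)}{2 b}$)
$215 + g z{\left(H{\left(3,\frac{1}{-1 + 3} \right)} \right)} = 215 - 121 \left(\frac{\left(-5\right) 3 + \frac{3}{-1 + 3}}{2 \frac{1}{-1 + 3}}\right)^{2} = 215 - 121 \left(\frac{-15 + \frac{3}{2}}{2 \cdot \frac{1}{2}}\right)^{2} = 215 - 121 \left(\frac{\frac{1}{\frac{1}{2}} \left(-15 + 3 \cdot \frac{1}{2}\right)}{2}\right)^{2} = 215 - 121 \left(\frac{1}{2} \cdot 2 \left(-15 + \frac{3}{2}\right)\right)^{2} = 215 - 121 \left(\frac{1}{2} \cdot 2 \left(- \frac{27}{2}\right)\right)^{2} = 215 - 121 \left(- \frac{27}{2}\right)^{2} = 215 - \frac{88209}{4} = - \frac{87349}{4}$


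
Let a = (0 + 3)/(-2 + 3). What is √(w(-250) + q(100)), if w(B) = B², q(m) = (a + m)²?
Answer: √73109 ≈ 270.39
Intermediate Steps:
a = 3 (a = 3/1 = 3*1 = 3)
q(m) = (3 + m)²
√(w(-250) + q(100)) = √((-250)² + (3 + 100)²) = √(62500 + 103²) = √(62500 + 10609) = √73109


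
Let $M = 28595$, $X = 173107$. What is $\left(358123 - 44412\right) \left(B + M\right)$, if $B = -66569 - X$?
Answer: $-66218431591$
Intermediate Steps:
$B = -239676$ ($B = -66569 - 173107 = -239676$)
$\left(358123 - 44412\right) \left(B + M\right) = \left(358123 - 44412\right) \left(-239676 + 28595\right) = 313711 \left(-211081\right) = -66218431591$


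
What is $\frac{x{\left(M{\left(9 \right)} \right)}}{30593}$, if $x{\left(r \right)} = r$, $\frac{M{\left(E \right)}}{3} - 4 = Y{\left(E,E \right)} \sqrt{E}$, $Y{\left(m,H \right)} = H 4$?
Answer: $\frac{336}{30593} \approx 0.010983$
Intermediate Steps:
$Y{\left(m,H \right)} = 4 H$
$M{\left(E \right)} = 12 + 12 E^{\frac{3}{2}}$ ($M{\left(E \right)} = 12 + 3 \cdot 4 E \sqrt{E} = 12 + 3 \cdot 4 E^{\frac{3}{2}} = 12 + 12 E^{\frac{3}{2}}$)
$\frac{x{\left(M{\left(9 \right)} \right)}}{30593} = \frac{12 + 12 \cdot 9^{\frac{3}{2}}}{30593} = \left(12 + 12 \cdot 27\right) \frac{1}{30593} = \left(12 + 324\right) \frac{1}{30593} = 336 \cdot \frac{1}{30593} = \frac{336}{30593}$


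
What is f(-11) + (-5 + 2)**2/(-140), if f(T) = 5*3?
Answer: 2091/140 ≈ 14.936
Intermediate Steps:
f(T) = 15
f(-11) + (-5 + 2)**2/(-140) = 15 + (-5 + 2)**2/(-140) = 15 - 1/140*(-3)**2 = 15 - 1/140*9 = 15 - 9/140 = 2091/140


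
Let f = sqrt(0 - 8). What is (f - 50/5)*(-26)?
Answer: 260 - 52*I*sqrt(2) ≈ 260.0 - 73.539*I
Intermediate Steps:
f = 2*I*sqrt(2) (f = sqrt(-8) = 2*I*sqrt(2) ≈ 2.8284*I)
(f - 50/5)*(-26) = (2*I*sqrt(2) - 50/5)*(-26) = (2*I*sqrt(2) - 50*1/5)*(-26) = (2*I*sqrt(2) - 10)*(-26) = (-10 + 2*I*sqrt(2))*(-26) = 260 - 52*I*sqrt(2)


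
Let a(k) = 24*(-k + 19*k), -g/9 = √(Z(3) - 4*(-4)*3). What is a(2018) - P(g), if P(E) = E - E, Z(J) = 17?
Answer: 871776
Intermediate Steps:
g = -9*√65 (g = -9*√(17 - 4*(-4)*3) = -9*√(17 + 16*3) = -9*√(17 + 48) = -9*√65 ≈ -72.560)
P(E) = 0
a(k) = 432*k (a(k) = 24*(18*k) = 432*k)
a(2018) - P(g) = 432*2018 - 1*0 = 871776 + 0 = 871776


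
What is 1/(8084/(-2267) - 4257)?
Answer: -2267/9658703 ≈ -0.00023471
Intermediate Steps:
1/(8084/(-2267) - 4257) = 1/(8084*(-1/2267) - 4257) = 1/(-8084/2267 - 4257) = 1/(-9658703/2267) = -2267/9658703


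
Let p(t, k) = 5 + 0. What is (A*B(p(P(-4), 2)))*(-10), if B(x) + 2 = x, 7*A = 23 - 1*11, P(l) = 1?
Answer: -360/7 ≈ -51.429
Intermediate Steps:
p(t, k) = 5
A = 12/7 (A = (23 - 1*11)/7 = (23 - 11)/7 = (⅐)*12 = 12/7 ≈ 1.7143)
B(x) = -2 + x
(A*B(p(P(-4), 2)))*(-10) = (12*(-2 + 5)/7)*(-10) = ((12/7)*3)*(-10) = (36/7)*(-10) = -360/7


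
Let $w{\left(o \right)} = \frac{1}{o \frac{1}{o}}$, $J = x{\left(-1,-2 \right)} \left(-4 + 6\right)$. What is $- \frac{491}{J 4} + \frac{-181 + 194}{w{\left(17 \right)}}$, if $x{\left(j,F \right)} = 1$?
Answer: $- \frac{387}{8} \approx -48.375$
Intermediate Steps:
$J = 2$ ($J = 1 \left(-4 + 6\right) = 1 \cdot 2 = 2$)
$w{\left(o \right)} = 1$ ($w{\left(o \right)} = 1^{-1} = 1$)
$- \frac{491}{J 4} + \frac{-181 + 194}{w{\left(17 \right)}} = - \frac{491}{2 \cdot 4} + \frac{-181 + 194}{1} = - \frac{491}{8} + 13 \cdot 1 = \left(-491\right) \frac{1}{8} + 13 = - \frac{491}{8} + 13 = - \frac{387}{8}$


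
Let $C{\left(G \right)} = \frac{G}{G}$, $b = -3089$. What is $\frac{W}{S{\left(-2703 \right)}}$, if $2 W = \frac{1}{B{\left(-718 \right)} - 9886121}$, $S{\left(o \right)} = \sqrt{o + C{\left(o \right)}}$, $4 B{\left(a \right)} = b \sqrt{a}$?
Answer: $\frac{\sqrt{2702}}{1351 \left(- 39544484 i + 3089 \sqrt{718}\right)} \approx 2.0365 \cdot 10^{-12} + 9.7297 \cdot 10^{-10} i$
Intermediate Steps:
$C{\left(G \right)} = 1$
$B{\left(a \right)} = - \frac{3089 \sqrt{a}}{4}$ ($B{\left(a \right)} = \frac{\left(-3089\right) \sqrt{a}}{4} = - \frac{3089 \sqrt{a}}{4}$)
$S{\left(o \right)} = \sqrt{1 + o}$ ($S{\left(o \right)} = \sqrt{o + 1} = \sqrt{1 + o}$)
$W = \frac{1}{2 \left(-9886121 - \frac{3089 i \sqrt{718}}{4}\right)}$ ($W = \frac{1}{2 \left(- \frac{3089 \sqrt{-718}}{4} - 9886121\right)} = \frac{1}{2 \left(- \frac{3089 i \sqrt{718}}{4} - 9886121\right)} = \frac{1}{2 \left(-9886121 - \frac{3089 i \sqrt{718}}{4}\right)} \approx -5.0576 \cdot 10^{-8} + 1.0586 \cdot 10^{-10} i$)
$\frac{W}{S{\left(-2703 \right)}} = \frac{- \frac{39544484}{781886532962767} + \frac{3089 i \sqrt{718}}{781886532962767}}{\sqrt{1 - 2703}} = \frac{- \frac{39544484}{781886532962767} + \frac{3089 i \sqrt{718}}{781886532962767}}{\sqrt{-2702}} = \frac{- \frac{39544484}{781886532962767} + \frac{3089 i \sqrt{718}}{781886532962767}}{i \sqrt{2702}} = \left(- \frac{39544484}{781886532962767} + \frac{3089 i \sqrt{718}}{781886532962767}\right) \left(- \frac{i \sqrt{2702}}{2702}\right) = - \frac{i \sqrt{2702} \left(- \frac{39544484}{781886532962767} + \frac{3089 i \sqrt{718}}{781886532962767}\right)}{2702}$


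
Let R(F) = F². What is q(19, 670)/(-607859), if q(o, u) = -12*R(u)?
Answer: 5386800/607859 ≈ 8.8619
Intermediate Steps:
q(o, u) = -12*u²
q(19, 670)/(-607859) = -12*670²/(-607859) = -12*448900*(-1/607859) = -5386800*(-1/607859) = 5386800/607859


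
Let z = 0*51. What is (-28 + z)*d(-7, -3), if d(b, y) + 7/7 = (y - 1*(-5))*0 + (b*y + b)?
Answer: -364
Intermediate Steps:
z = 0
d(b, y) = -1 + b + b*y (d(b, y) = -1 + ((y - 1*(-5))*0 + (b*y + b)) = -1 + ((y + 5)*0 + (b + b*y)) = -1 + ((5 + y)*0 + (b + b*y)) = -1 + (0 + (b + b*y)) = -1 + (b + b*y) = -1 + b + b*y)
(-28 + z)*d(-7, -3) = (-28 + 0)*(-1 - 7 - 7*(-3)) = -28*(-1 - 7 + 21) = -28*13 = -364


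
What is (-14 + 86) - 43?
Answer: 29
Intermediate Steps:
(-14 + 86) - 43 = 72 - 43 = 29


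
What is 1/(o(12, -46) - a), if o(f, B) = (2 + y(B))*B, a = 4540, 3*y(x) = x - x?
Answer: -1/4632 ≈ -0.00021589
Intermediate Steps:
y(x) = 0 (y(x) = (x - x)/3 = (⅓)*0 = 0)
o(f, B) = 2*B (o(f, B) = (2 + 0)*B = 2*B)
1/(o(12, -46) - a) = 1/(2*(-46) - 1*4540) = 1/(-92 - 4540) = 1/(-4632) = -1/4632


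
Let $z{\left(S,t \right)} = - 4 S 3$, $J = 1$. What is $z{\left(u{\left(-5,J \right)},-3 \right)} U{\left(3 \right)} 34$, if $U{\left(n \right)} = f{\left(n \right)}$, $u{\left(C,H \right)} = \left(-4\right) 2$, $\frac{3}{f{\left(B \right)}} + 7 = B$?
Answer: $-2448$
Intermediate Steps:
$f{\left(B \right)} = \frac{3}{-7 + B}$
$u{\left(C,H \right)} = -8$
$U{\left(n \right)} = \frac{3}{-7 + n}$
$z{\left(S,t \right)} = - 12 S$
$z{\left(u{\left(-5,J \right)},-3 \right)} U{\left(3 \right)} 34 = \left(-12\right) \left(-8\right) \frac{3}{-7 + 3} \cdot 34 = 96 \frac{3}{-4} \cdot 34 = 96 \cdot 3 \left(- \frac{1}{4}\right) 34 = 96 \left(- \frac{3}{4}\right) 34 = \left(-72\right) 34 = -2448$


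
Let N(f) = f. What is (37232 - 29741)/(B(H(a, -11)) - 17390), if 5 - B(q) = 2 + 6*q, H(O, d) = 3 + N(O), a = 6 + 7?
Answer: -7491/17483 ≈ -0.42847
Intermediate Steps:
a = 13
H(O, d) = 3 + O
B(q) = 3 - 6*q (B(q) = 5 - (2 + 6*q) = 5 + (-2 - 6*q) = 3 - 6*q)
(37232 - 29741)/(B(H(a, -11)) - 17390) = (37232 - 29741)/((3 - 6*(3 + 13)) - 17390) = 7491/((3 - 6*16) - 17390) = 7491/((3 - 96) - 17390) = 7491/(-93 - 17390) = 7491/(-17483) = 7491*(-1/17483) = -7491/17483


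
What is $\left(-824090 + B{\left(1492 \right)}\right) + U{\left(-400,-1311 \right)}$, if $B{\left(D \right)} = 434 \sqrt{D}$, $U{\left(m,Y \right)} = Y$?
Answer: $-825401 + 868 \sqrt{373} \approx -8.0864 \cdot 10^{5}$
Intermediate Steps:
$\left(-824090 + B{\left(1492 \right)}\right) + U{\left(-400,-1311 \right)} = \left(-824090 + 434 \sqrt{1492}\right) - 1311 = \left(-824090 + 434 \cdot 2 \sqrt{373}\right) - 1311 = \left(-824090 + 868 \sqrt{373}\right) - 1311 = -825401 + 868 \sqrt{373}$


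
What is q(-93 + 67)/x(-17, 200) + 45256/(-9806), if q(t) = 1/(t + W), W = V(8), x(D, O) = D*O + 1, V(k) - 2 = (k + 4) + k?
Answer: -307645385/66661188 ≈ -4.6151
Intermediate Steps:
V(k) = 6 + 2*k (V(k) = 2 + ((k + 4) + k) = 2 + ((4 + k) + k) = 2 + (4 + 2*k) = 6 + 2*k)
x(D, O) = 1 + D*O
W = 22 (W = 6 + 2*8 = 6 + 16 = 22)
q(t) = 1/(22 + t) (q(t) = 1/(t + 22) = 1/(22 + t))
q(-93 + 67)/x(-17, 200) + 45256/(-9806) = 1/((22 + (-93 + 67))*(1 - 17*200)) + 45256/(-9806) = 1/((22 - 26)*(1 - 3400)) + 45256*(-1/9806) = 1/(-4*(-3399)) - 22628/4903 = -1/4*(-1/3399) - 22628/4903 = 1/13596 - 22628/4903 = -307645385/66661188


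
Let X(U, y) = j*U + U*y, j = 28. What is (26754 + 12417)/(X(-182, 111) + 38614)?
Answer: 39171/13316 ≈ 2.9417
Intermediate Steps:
X(U, y) = 28*U + U*y
(26754 + 12417)/(X(-182, 111) + 38614) = (26754 + 12417)/(-182*(28 + 111) + 38614) = 39171/(-182*139 + 38614) = 39171/(-25298 + 38614) = 39171/13316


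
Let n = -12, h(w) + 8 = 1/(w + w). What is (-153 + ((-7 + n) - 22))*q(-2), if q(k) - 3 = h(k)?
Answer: 2037/2 ≈ 1018.5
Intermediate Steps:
h(w) = -8 + 1/(2*w) (h(w) = -8 + 1/(w + w) = -8 + 1/(2*w))
q(k) = -5 + 1/(2*k) (q(k) = 3 + (-8 + 1/(2*k)) = -5 + 1/(2*k))
(-153 + ((-7 + n) - 22))*q(-2) = (-153 + ((-7 - 12) - 22))*(-5 + (1/2)/(-2)) = (-153 + (-19 - 22))*(-5 + (1/2)*(-1/2)) = (-153 - 41)*(-5 - 1/4) = -194*(-21/4) = 2037/2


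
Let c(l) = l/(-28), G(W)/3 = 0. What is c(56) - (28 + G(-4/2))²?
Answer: -786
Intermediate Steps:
G(W) = 0 (G(W) = 3*0 = 0)
c(l) = -l/28 (c(l) = l*(-1/28) = -l/28)
c(56) - (28 + G(-4/2))² = -1/28*56 - (28 + 0)² = -2 - 1*28² = -2 - 1*784 = -2 - 784 = -786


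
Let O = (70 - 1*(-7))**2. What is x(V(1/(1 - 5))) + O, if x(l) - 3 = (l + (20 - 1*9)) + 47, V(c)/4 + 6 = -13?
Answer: 5914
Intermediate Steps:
V(c) = -76 (V(c) = -24 + 4*(-13) = -24 - 52 = -76)
x(l) = 61 + l (x(l) = 3 + ((l + (20 - 1*9)) + 47) = 3 + ((l + (20 - 9)) + 47) = 3 + ((l + 11) + 47) = 3 + ((11 + l) + 47) = 3 + (58 + l) = 61 + l)
O = 5929 (O = (70 + 7)**2 = 77**2 = 5929)
x(V(1/(1 - 5))) + O = (61 - 76) + 5929 = -15 + 5929 = 5914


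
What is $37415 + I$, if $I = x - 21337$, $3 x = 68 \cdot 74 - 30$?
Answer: $\frac{53236}{3} \approx 17745.0$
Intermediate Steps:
$x = \frac{5002}{3}$ ($x = \frac{68 \cdot 74 - 30}{3} = \frac{5032 - 30}{3} = \frac{1}{3} \cdot 5002 = \frac{5002}{3} \approx 1667.3$)
$I = - \frac{59009}{3}$ ($I = \frac{5002}{3} - 21337 = - \frac{59009}{3} \approx -19670.0$)
$37415 + I = 37415 - \frac{59009}{3} = \frac{53236}{3}$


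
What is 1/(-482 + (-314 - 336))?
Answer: -1/1132 ≈ -0.00088339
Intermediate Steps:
1/(-482 + (-314 - 336)) = 1/(-482 - 650) = 1/(-1132) = -1/1132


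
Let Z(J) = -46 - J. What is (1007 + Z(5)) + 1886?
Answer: 2842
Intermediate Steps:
(1007 + Z(5)) + 1886 = (1007 + (-46 - 1*5)) + 1886 = (1007 + (-46 - 5)) + 1886 = (1007 - 51) + 1886 = 956 + 1886 = 2842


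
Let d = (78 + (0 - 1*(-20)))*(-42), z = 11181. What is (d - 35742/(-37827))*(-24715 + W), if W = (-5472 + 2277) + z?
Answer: 868013106170/12609 ≈ 6.8841e+7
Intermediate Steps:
d = -4116 (d = (78 + (0 + 20))*(-42) = (78 + 20)*(-42) = 98*(-42) = -4116)
W = 7986 (W = (-5472 + 2277) + 11181 = -3195 + 11181 = 7986)
(d - 35742/(-37827))*(-24715 + W) = (-4116 - 35742/(-37827))*(-24715 + 7986) = (-4116 - 35742*(-1/37827))*(-16729) = (-4116 + 11914/12609)*(-16729) = -51886730/12609*(-16729) = 868013106170/12609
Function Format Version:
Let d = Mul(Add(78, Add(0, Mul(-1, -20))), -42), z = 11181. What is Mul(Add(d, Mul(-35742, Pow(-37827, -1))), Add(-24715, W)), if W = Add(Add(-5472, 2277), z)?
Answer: Rational(868013106170, 12609) ≈ 6.8841e+7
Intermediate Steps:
d = -4116 (d = Mul(Add(78, Add(0, 20)), -42) = Mul(Add(78, 20), -42) = Mul(98, -42) = -4116)
W = 7986 (W = Add(Add(-5472, 2277), 11181) = Add(-3195, 11181) = 7986)
Mul(Add(d, Mul(-35742, Pow(-37827, -1))), Add(-24715, W)) = Mul(Add(-4116, Mul(-35742, Pow(-37827, -1))), Add(-24715, 7986)) = Mul(Add(-4116, Mul(-35742, Rational(-1, 37827))), -16729) = Mul(Add(-4116, Rational(11914, 12609)), -16729) = Mul(Rational(-51886730, 12609), -16729) = Rational(868013106170, 12609)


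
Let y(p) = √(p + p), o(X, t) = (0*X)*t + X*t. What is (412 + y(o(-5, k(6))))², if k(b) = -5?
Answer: 169794 + 4120*√2 ≈ 1.7562e+5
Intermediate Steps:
o(X, t) = X*t (o(X, t) = 0*t + X*t = 0 + X*t = X*t)
y(p) = √2*√p (y(p) = √(2*p) = √2*√p)
(412 + y(o(-5, k(6))))² = (412 + √2*√(-5*(-5)))² = (412 + √2*√25)² = (412 + √2*5)² = (412 + 5*√2)²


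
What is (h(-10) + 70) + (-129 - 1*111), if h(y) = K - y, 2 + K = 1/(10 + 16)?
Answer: -4211/26 ≈ -161.96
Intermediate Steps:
K = -51/26 (K = -2 + 1/(10 + 16) = -2 + 1/26 = -51/26 ≈ -1.9615)
h(y) = -51/26 - y
(h(-10) + 70) + (-129 - 1*111) = ((-51/26 - 1*(-10)) + 70) + (-129 - 1*111) = ((-51/26 + 10) + 70) + (-129 - 111) = (209/26 + 70) - 240 = 2029/26 - 240 = -4211/26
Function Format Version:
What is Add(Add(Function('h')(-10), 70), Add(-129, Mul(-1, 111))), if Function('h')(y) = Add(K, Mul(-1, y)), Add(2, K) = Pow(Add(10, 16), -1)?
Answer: Rational(-4211, 26) ≈ -161.96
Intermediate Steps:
K = Rational(-51, 26) (K = Add(-2, Pow(Add(10, 16), -1)) = Add(-2, Pow(26, -1)) = Add(-2, Rational(1, 26)) = Rational(-51, 26) ≈ -1.9615)
Function('h')(y) = Add(Rational(-51, 26), Mul(-1, y))
Add(Add(Function('h')(-10), 70), Add(-129, Mul(-1, 111))) = Add(Add(Add(Rational(-51, 26), Mul(-1, -10)), 70), Add(-129, Mul(-1, 111))) = Add(Add(Add(Rational(-51, 26), 10), 70), Add(-129, -111)) = Add(Add(Rational(209, 26), 70), -240) = Add(Rational(2029, 26), -240) = Rational(-4211, 26)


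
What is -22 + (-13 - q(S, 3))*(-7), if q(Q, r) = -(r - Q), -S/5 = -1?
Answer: 83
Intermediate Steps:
S = 5 (S = -5*(-1) = 5)
q(Q, r) = Q - r
-22 + (-13 - q(S, 3))*(-7) = -22 + (-13 - (5 - 1*3))*(-7) = -22 + (-13 - (5 - 3))*(-7) = -22 + (-13 - 1*2)*(-7) = -22 + (-13 - 2)*(-7) = -22 - 15*(-7) = -22 + 105 = 83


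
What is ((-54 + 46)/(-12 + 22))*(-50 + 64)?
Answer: -56/5 ≈ -11.200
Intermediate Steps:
((-54 + 46)/(-12 + 22))*(-50 + 64) = -8/10*14 = -8*⅒*14 = -⅘*14 = -56/5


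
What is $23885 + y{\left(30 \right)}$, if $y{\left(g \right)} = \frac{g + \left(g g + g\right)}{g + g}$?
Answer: $23901$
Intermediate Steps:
$y{\left(g \right)} = \frac{g^{2} + 2 g}{2 g}$ ($y{\left(g \right)} = \frac{g + \left(g^{2} + g\right)}{2 g} = \left(g + \left(g + g^{2}\right)\right) \frac{1}{2 g} = \left(g^{2} + 2 g\right) \frac{1}{2 g} = \frac{g^{2} + 2 g}{2 g}$)
$23885 + y{\left(30 \right)} = 23885 + \left(1 + \frac{1}{2} \cdot 30\right) = 23885 + \left(1 + 15\right) = 23885 + 16 = 23901$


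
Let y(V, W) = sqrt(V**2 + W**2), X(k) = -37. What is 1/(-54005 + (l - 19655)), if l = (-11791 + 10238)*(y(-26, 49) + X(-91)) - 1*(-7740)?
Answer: 8459/7349581612 - 1553*sqrt(3077)/7349581612 ≈ -1.0570e-5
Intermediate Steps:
l = 65201 - 1553*sqrt(3077) (l = (-11791 + 10238)*(sqrt((-26)**2 + 49**2) - 37) - 1*(-7740) = -1553*(sqrt(676 + 2401) - 37) + 7740 = -1553*(sqrt(3077) - 37) + 7740 = -1553*(-37 + sqrt(3077)) + 7740 = (57461 - 1553*sqrt(3077)) + 7740 = 65201 - 1553*sqrt(3077) ≈ -20945.)
1/(-54005 + (l - 19655)) = 1/(-54005 + ((65201 - 1553*sqrt(3077)) - 19655)) = 1/(-54005 + (45546 - 1553*sqrt(3077))) = 1/(-8459 - 1553*sqrt(3077))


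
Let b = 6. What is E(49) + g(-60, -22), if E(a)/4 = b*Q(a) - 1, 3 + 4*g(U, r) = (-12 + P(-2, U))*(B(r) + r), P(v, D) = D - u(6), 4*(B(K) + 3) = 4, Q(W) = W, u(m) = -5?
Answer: 6293/4 ≈ 1573.3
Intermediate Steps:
B(K) = -2 (B(K) = -3 + (1/4)*4 = -3 + 1 = -2)
P(v, D) = 5 + D (P(v, D) = D - 1*(-5) = D + 5 = 5 + D)
g(U, r) = -3/4 + (-7 + U)*(-2 + r)/4 (g(U, r) = -3/4 + ((-12 + (5 + U))*(-2 + r))/4 = -3/4 + ((-7 + U)*(-2 + r))/4 = -3/4 + (-7 + U)*(-2 + r)/4)
E(a) = -4 + 24*a (E(a) = 4*(6*a - 1) = 4*(-1 + 6*a) = -4 + 24*a)
E(49) + g(-60, -22) = (-4 + 24*49) + (11/4 - 7/4*(-22) - 1/2*(-60) + (1/4)*(-60)*(-22)) = (-4 + 1176) + (11/4 + 77/2 + 30 + 330) = 1172 + 1605/4 = 6293/4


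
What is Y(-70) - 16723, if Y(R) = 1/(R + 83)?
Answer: -217398/13 ≈ -16723.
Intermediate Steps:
Y(R) = 1/(83 + R)
Y(-70) - 16723 = 1/(83 - 70) - 16723 = 1/13 - 16723 = -217398/13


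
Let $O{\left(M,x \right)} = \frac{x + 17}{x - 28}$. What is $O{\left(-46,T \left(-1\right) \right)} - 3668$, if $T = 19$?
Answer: $- \frac{172394}{47} \approx -3668.0$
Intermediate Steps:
$O{\left(M,x \right)} = \frac{17 + x}{-28 + x}$
$O{\left(-46,T \left(-1\right) \right)} - 3668 = \frac{17 + 19 \left(-1\right)}{-28 + 19 \left(-1\right)} - 3668 = \frac{17 - 19}{-28 - 19} - 3668 = \frac{1}{-47} \left(-2\right) - 3668 = \left(- \frac{1}{47}\right) \left(-2\right) - 3668 = \frac{2}{47} - 3668 = - \frac{172394}{47}$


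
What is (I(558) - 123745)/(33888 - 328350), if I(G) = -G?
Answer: 124303/294462 ≈ 0.42214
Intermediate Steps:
(I(558) - 123745)/(33888 - 328350) = (-1*558 - 123745)/(33888 - 328350) = (-558 - 123745)/(-294462) = -124303*(-1/294462) = 124303/294462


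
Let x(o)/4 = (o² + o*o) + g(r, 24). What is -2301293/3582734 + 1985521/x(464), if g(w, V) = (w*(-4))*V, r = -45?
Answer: 1555076914775/3116348018816 ≈ 0.49901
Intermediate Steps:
g(w, V) = -4*V*w (g(w, V) = (-4*w)*V = -4*V*w)
x(o) = 17280 + 8*o² (x(o) = 4*((o² + o*o) - 4*24*(-45)) = 4*((o² + o²) + 4320) = 4*(2*o² + 4320) = 4*(4320 + 2*o²) = 17280 + 8*o²)
-2301293/3582734 + 1985521/x(464) = -2301293/3582734 + 1985521/(17280 + 8*464²) = -2301293*1/3582734 + 1985521/(17280 + 8*215296) = -2301293/3582734 + 1985521/(17280 + 1722368) = -2301293/3582734 + 1985521/1739648 = 1555076914775/3116348018816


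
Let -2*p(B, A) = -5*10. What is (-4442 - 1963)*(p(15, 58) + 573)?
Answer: -3830190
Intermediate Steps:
p(B, A) = 25 (p(B, A) = -(-5)*10/2 = -½*(-50) = 25)
(-4442 - 1963)*(p(15, 58) + 573) = (-4442 - 1963)*(25 + 573) = -6405*598 = -3830190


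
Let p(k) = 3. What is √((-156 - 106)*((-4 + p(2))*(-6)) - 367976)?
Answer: 2*I*√92387 ≈ 607.9*I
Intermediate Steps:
√((-156 - 106)*((-4 + p(2))*(-6)) - 367976) = √((-156 - 106)*((-4 + 3)*(-6)) - 367976) = √(-(-262)*(-6) - 367976) = √(-262*6 - 367976) = √(-1572 - 367976) = √(-369548) = 2*I*√92387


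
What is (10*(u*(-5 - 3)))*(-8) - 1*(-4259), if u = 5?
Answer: 7459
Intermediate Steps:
(10*(u*(-5 - 3)))*(-8) - 1*(-4259) = (10*(5*(-5 - 3)))*(-8) - 1*(-4259) = (10*(5*(-8)))*(-8) + 4259 = (10*(-40))*(-8) + 4259 = -400*(-8) + 4259 = 3200 + 4259 = 7459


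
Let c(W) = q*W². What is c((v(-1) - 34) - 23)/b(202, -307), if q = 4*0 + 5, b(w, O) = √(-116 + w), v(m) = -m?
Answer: 7840*√86/43 ≈ 1690.8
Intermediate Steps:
q = 5 (q = 0 + 5 = 5)
c(W) = 5*W²
c((v(-1) - 34) - 23)/b(202, -307) = (5*((-1*(-1) - 34) - 23)²)/(√(-116 + 202)) = (5*((1 - 34) - 23)²)/(√86) = (5*(-33 - 23)²)*(√86/86) = (5*(-56)²)*(√86/86) = (5*3136)*(√86/86) = 15680*(√86/86) = 7840*√86/43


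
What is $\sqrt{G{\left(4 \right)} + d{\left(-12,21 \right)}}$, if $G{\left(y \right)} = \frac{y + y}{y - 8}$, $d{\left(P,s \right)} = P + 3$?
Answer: $i \sqrt{11} \approx 3.3166 i$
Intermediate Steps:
$d{\left(P,s \right)} = 3 + P$
$G{\left(y \right)} = \frac{2 y}{-8 + y}$
$\sqrt{G{\left(4 \right)} + d{\left(-12,21 \right)}} = \sqrt{2 \cdot 4 \frac{1}{-8 + 4} + \left(3 - 12\right)} = \sqrt{2 \cdot 4 \frac{1}{-4} - 9} = \sqrt{2 \cdot 4 \left(- \frac{1}{4}\right) - 9} = \sqrt{-2 - 9} = \sqrt{-11} = i \sqrt{11}$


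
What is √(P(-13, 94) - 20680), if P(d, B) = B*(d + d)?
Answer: 2*I*√5781 ≈ 152.07*I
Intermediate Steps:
P(d, B) = 2*B*d (P(d, B) = B*(2*d) = 2*B*d)
√(P(-13, 94) - 20680) = √(2*94*(-13) - 20680) = √(-2444 - 20680) = √(-23124) = 2*I*√5781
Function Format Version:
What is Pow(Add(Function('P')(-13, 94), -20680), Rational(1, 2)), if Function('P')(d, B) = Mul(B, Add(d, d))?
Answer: Mul(2, I, Pow(5781, Rational(1, 2))) ≈ Mul(152.07, I)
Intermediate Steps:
Function('P')(d, B) = Mul(2, B, d) (Function('P')(d, B) = Mul(B, Mul(2, d)) = Mul(2, B, d))
Pow(Add(Function('P')(-13, 94), -20680), Rational(1, 2)) = Pow(Add(Mul(2, 94, -13), -20680), Rational(1, 2)) = Pow(Add(-2444, -20680), Rational(1, 2)) = Pow(-23124, Rational(1, 2)) = Mul(2, I, Pow(5781, Rational(1, 2)))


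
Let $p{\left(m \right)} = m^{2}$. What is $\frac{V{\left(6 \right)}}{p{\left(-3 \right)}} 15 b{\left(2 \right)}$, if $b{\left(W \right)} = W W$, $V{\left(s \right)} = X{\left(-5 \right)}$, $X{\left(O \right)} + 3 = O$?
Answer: $- \frac{160}{3} \approx -53.333$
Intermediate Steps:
$X{\left(O \right)} = -3 + O$
$V{\left(s \right)} = -8$ ($V{\left(s \right)} = -3 - 5 = -8$)
$b{\left(W \right)} = W^{2}$
$\frac{V{\left(6 \right)}}{p{\left(-3 \right)}} 15 b{\left(2 \right)} = - \frac{8}{\left(-3\right)^{2}} \cdot 15 \cdot 2^{2} = - \frac{8}{9} \cdot 15 \cdot 4 = \left(-8\right) \frac{1}{9} \cdot 15 \cdot 4 = \left(- \frac{8}{9}\right) 15 \cdot 4 = \left(- \frac{40}{3}\right) 4 = - \frac{160}{3}$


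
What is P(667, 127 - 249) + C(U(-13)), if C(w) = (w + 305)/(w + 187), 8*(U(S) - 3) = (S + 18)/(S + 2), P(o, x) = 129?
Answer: 2183334/16715 ≈ 130.62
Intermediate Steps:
U(S) = 3 + (18 + S)/(8*(2 + S)) (U(S) = 3 + ((S + 18)/(S + 2))/8 = 3 + ((18 + S)/(2 + S))/8 = 3 + (18 + S)/(8*(2 + S)))
C(w) = (305 + w)/(187 + w)
P(667, 127 - 249) + C(U(-13)) = 129 + (305 + (66 + 25*(-13))/(8*(2 - 13)))/(187 + (66 + 25*(-13))/(8*(2 - 13))) = 129 + (305 + (⅛)*(66 - 325)/(-11))/(187 + (⅛)*(66 - 325)/(-11)) = 129 + (305 + (⅛)*(-1/11)*(-259))/(187 + (⅛)*(-1/11)*(-259)) = 129 + (305 + 259/88)/(187 + 259/88) = 129 + (27099/88)/(16715/88) = 129 + (88/16715)*(27099/88) = 129 + 27099/16715 = 2183334/16715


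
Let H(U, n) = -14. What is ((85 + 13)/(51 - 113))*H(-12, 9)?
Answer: 686/31 ≈ 22.129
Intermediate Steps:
((85 + 13)/(51 - 113))*H(-12, 9) = ((85 + 13)/(51 - 113))*(-14) = (98/(-62))*(-14) = (98*(-1/62))*(-14) = -49/31*(-14) = 686/31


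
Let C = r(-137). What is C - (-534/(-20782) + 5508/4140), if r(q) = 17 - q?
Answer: 182404082/1194965 ≈ 152.64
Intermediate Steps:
C = 154 (C = 17 - 1*(-137) = 17 + 137 = 154)
C - (-534/(-20782) + 5508/4140) = 154 - (-534/(-20782) + 5508/4140) = 154 - (-534*(-1/20782) + 5508*(1/4140)) = 154 - (267/10391 + 153/115) = 154 - 1*1620528/1194965 = 154 - 1620528/1194965 = 182404082/1194965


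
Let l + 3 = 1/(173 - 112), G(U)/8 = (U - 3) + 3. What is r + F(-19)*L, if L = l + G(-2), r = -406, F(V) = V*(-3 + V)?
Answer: -508810/61 ≈ -8341.1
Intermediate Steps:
G(U) = 8*U (G(U) = 8*((U - 3) + 3) = 8*((-3 + U) + 3) = 8*U)
l = -182/61 (l = -3 + 1/(173 - 112) = -3 + 1/61 = -182/61 ≈ -2.9836)
L = -1158/61 (L = -182/61 + 8*(-2) = -182/61 - 16 = -1158/61 ≈ -18.984)
r + F(-19)*L = -406 - 19*(-3 - 19)*(-1158/61) = -406 - 19*(-22)*(-1158/61) = -406 + 418*(-1158/61) = -406 - 484044/61 = -508810/61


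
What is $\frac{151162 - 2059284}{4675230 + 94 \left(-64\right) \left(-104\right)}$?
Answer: $- \frac{954061}{2650447} \approx -0.35996$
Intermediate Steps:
$\frac{151162 - 2059284}{4675230 + 94 \left(-64\right) \left(-104\right)} = \frac{151162 - 2059284}{4675230 - -625664} = \frac{151162 - 2059284}{4675230 + 625664} = - \frac{1908122}{5300894} = \left(-1908122\right) \frac{1}{5300894} = - \frac{954061}{2650447}$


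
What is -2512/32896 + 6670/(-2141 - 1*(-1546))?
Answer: -2761387/244664 ≈ -11.286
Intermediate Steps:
-2512/32896 + 6670/(-2141 - 1*(-1546)) = -2512*1/32896 + 6670/(-2141 + 1546) = -157/2056 + 6670/(-595) = -157/2056 + 6670*(-1/595) = -157/2056 - 1334/119 = -2761387/244664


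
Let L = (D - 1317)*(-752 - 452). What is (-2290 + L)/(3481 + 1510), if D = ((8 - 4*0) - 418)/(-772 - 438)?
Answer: 191539374/603911 ≈ 317.17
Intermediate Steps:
D = 41/121 (D = ((8 + 0) - 418)/(-1210) = (8 - 418)*(-1/1210) = -410*(-1/1210) = 41/121 ≈ 0.33884)
L = 191816464/121 (L = (41/121 - 1317)*(-752 - 452) = -159316/121*(-1204) = 191816464/121 ≈ 1.5853e+6)
(-2290 + L)/(3481 + 1510) = (-2290 + 191816464/121)/(3481 + 1510) = (191539374/121)/4991 = (191539374/121)*(1/4991) = 191539374/603911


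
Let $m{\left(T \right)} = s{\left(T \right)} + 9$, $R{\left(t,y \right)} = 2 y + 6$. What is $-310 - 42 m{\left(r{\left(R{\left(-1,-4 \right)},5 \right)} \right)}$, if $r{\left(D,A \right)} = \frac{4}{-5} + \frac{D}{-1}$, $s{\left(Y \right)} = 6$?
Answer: $-940$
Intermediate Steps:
$R{\left(t,y \right)} = 6 + 2 y$
$r{\left(D,A \right)} = - \frac{4}{5} - D$ ($r{\left(D,A \right)} = 4 \left(- \frac{1}{5}\right) + D \left(-1\right) = - \frac{4}{5} - D$)
$m{\left(T \right)} = 15$ ($m{\left(T \right)} = 6 + 9 = 15$)
$-310 - 42 m{\left(r{\left(R{\left(-1,-4 \right)},5 \right)} \right)} = -310 - 630 = -940$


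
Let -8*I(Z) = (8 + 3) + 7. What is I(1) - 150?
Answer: -609/4 ≈ -152.25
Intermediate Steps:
I(Z) = -9/4 (I(Z) = -((8 + 3) + 7)/8 = -(11 + 7)/8 = -1/8*18 = -9/4)
I(1) - 150 = -9/4 - 150 = -609/4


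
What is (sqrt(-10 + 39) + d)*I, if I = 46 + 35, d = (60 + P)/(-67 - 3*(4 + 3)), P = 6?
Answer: -243/4 + 81*sqrt(29) ≈ 375.45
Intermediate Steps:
d = -3/4 (d = (60 + 6)/(-67 - 3*(4 + 3)) = 66/(-67 - 3*7) = 66/(-67 - 21) = 66/(-88) = 66*(-1/88) = -3/4 ≈ -0.75000)
I = 81
(sqrt(-10 + 39) + d)*I = (sqrt(-10 + 39) - 3/4)*81 = (sqrt(29) - 3/4)*81 = (-3/4 + sqrt(29))*81 = -243/4 + 81*sqrt(29)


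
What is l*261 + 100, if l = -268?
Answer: -69848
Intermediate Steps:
l*261 + 100 = -268*261 + 100 = -69948 + 100 = -69848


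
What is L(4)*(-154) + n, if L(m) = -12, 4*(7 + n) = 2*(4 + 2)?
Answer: 1844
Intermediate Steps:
n = -4 (n = -7 + (2*(4 + 2))/4 = -7 + (2*6)/4 = -7 + (1/4)*12 = -7 + 3 = -4)
L(4)*(-154) + n = -12*(-154) - 4 = 1848 - 4 = 1844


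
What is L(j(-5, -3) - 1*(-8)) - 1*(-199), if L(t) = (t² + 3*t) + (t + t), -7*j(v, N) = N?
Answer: 15297/49 ≈ 312.18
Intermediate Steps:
j(v, N) = -N/7
L(t) = t² + 5*t (L(t) = (t² + 3*t) + 2*t = t² + 5*t)
L(j(-5, -3) - 1*(-8)) - 1*(-199) = (-⅐*(-3) - 1*(-8))*(5 + (-⅐*(-3) - 1*(-8))) - 1*(-199) = (3/7 + 8)*(5 + (3/7 + 8)) + 199 = 59*(5 + 59/7)/7 + 199 = (59/7)*(94/7) + 199 = 5546/49 + 199 = 15297/49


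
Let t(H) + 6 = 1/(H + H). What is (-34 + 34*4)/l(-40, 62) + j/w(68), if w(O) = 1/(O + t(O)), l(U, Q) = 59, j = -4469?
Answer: -2223523671/8024 ≈ -2.7711e+5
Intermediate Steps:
t(H) = -6 + 1/(2*H) (t(H) = -6 + 1/(H + H) = -6 + 1/(2*H))
w(O) = 1/(-6 + O + 1/(2*O)) (w(O) = 1/(O + (-6 + 1/(2*O))) = 1/(-6 + O + 1/(2*O)))
(-34 + 34*4)/l(-40, 62) + j/w(68) = (-34 + 34*4)/59 - 4469/(2*68/(1 + 2*68*(-6 + 68))) = (-34 + 136)*(1/59) - 4469/(2*68/(1 + 2*68*62)) = 102*(1/59) - 4469/(2*68/(1 + 8432)) = 102/59 - 4469/(2*68/8433) = 102/59 - 4469/(2*68*(1/8433)) = 102/59 - 4469/136/8433 = 102/59 - 4469*8433/136 = 102/59 - 37687077/136 = -2223523671/8024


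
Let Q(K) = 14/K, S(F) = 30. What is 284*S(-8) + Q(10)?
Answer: 42607/5 ≈ 8521.4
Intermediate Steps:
284*S(-8) + Q(10) = 284*30 + 14/10 = 8520 + 14*(⅒) = 8520 + 7/5 = 42607/5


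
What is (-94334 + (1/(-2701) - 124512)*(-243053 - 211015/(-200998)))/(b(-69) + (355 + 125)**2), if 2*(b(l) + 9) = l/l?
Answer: 2347076509868335685/17868361595231 ≈ 1.3135e+5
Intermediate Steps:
b(l) = -17/2 (b(l) = -9 + (l/l)/2 = -9 + (1/2)*1 = -9 + 1/2 = -17/2)
(-94334 + (1/(-2701) - 124512)*(-243053 - 211015/(-200998)))/(b(-69) + (355 + 125)**2) = (-94334 + (1/(-2701) - 124512)*(-243053 - 211015/(-200998)))/(-17/2 + (355 + 125)**2) = (-94334 + (-1/2701 - 124512)*(-243053 - 211015*(-1/200998)))/(-17/2 + 480**2) = (-94334 - 336306913*(-243053 + 30145/28714)/2701)/(-17/2 + 230400) = (-94334 - 336306913/2701*(-6978993697/28714))/(460783/2) = (-94334 + 2347083826084527361/77556514)*(2/460783) = (2347076509868335685/77556514)*(2/460783) = 2347076509868335685/17868361595231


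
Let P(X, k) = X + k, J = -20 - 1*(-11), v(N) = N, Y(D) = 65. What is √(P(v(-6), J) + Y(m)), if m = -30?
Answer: 5*√2 ≈ 7.0711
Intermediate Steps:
J = -9 (J = -20 + 11 = -9)
√(P(v(-6), J) + Y(m)) = √((-6 - 9) + 65) = √(-15 + 65) = √50 = 5*√2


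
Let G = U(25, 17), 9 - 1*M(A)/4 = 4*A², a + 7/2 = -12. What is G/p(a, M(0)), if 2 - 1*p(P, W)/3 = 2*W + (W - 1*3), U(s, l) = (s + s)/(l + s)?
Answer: -25/6489 ≈ -0.0038527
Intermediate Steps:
a = -31/2 (a = -7/2 - 12 = -31/2 ≈ -15.500)
U(s, l) = 2*s/(l + s) (U(s, l) = (2*s)/(l + s) = 2*s/(l + s))
M(A) = 36 - 16*A²
G = 25/21 (G = 2*25/(17 + 25) = 2*25/42 = 2*25*(1/42) = 25/21 ≈ 1.1905)
p(P, W) = 15 - 9*W (p(P, W) = 6 - 3*(2*W + (W - 1*3)) = 6 - 3*(2*W + (W - 3)) = 6 - 3*(2*W + (-3 + W)) = 6 - 3*(-3 + 3*W) = 6 + (9 - 9*W) = 15 - 9*W)
G/p(a, M(0)) = 25/(21*(15 - 9*(36 - 16*0²))) = 25/(21*(15 - 9*(36 - 16*0))) = 25/(21*(15 - 9*(36 + 0))) = 25/(21*(15 - 9*36)) = 25/(21*(15 - 324)) = (25/21)/(-309) = (25/21)*(-1/309) = -25/6489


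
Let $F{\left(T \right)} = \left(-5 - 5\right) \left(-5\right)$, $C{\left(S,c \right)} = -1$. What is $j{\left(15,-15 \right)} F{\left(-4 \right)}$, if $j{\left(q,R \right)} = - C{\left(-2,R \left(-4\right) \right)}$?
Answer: $50$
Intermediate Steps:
$F{\left(T \right)} = 50$ ($F{\left(T \right)} = \left(-10\right) \left(-5\right) = 50$)
$j{\left(q,R \right)} = 1$ ($j{\left(q,R \right)} = \left(-1\right) \left(-1\right) = 1$)
$j{\left(15,-15 \right)} F{\left(-4 \right)} = 1 \cdot 50 = 50$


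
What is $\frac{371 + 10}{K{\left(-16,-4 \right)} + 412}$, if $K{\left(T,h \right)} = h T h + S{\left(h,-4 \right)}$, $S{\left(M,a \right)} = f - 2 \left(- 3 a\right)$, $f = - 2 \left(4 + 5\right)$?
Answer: $\frac{127}{38} \approx 3.3421$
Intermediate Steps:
$f = -18$ ($f = \left(-2\right) 9 = -18$)
$S{\left(M,a \right)} = -18 + 6 a$ ($S{\left(M,a \right)} = -18 - 2 \left(- 3 a\right) = -18 + 6 a$)
$K{\left(T,h \right)} = -42 + T h^{2}$ ($K{\left(T,h \right)} = h T h + \left(-18 + 6 \left(-4\right)\right) = T h h - 42 = T h^{2} - 42 = -42 + T h^{2}$)
$\frac{371 + 10}{K{\left(-16,-4 \right)} + 412} = \frac{371 + 10}{\left(-42 - 16 \left(-4\right)^{2}\right) + 412} = \frac{381}{\left(-42 - 256\right) + 412} = \frac{381}{-298 + 412} = \frac{381}{114} = 381 \cdot \frac{1}{114} = \frac{127}{38}$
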